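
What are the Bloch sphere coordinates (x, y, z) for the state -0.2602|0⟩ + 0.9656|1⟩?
(-0.5025, 0, -0.8647)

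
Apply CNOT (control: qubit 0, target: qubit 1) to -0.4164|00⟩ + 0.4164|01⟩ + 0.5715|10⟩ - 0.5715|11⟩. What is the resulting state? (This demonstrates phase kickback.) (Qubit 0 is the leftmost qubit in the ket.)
-0.4164|00⟩ + 0.4164|01⟩ - 0.5715|10⟩ + 0.5715|11⟩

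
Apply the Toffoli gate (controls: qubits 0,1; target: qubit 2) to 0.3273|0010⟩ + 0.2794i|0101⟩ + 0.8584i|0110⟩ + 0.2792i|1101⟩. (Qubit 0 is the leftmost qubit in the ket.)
0.3273|0010⟩ + 0.2794i|0101⟩ + 0.8584i|0110⟩ + 0.2792i|1111⟩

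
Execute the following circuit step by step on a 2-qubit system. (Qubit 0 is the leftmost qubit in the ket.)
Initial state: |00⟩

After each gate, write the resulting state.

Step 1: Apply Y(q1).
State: i|01⟩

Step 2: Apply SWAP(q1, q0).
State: i|10⟩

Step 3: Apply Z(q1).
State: i|10⟩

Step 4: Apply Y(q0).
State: |00⟩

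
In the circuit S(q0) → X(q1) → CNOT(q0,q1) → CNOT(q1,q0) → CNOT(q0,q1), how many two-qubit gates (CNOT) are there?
3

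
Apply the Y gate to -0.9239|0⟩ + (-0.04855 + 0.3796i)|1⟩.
(0.3796 + 0.04855i)|0⟩ - 0.9239i|1⟩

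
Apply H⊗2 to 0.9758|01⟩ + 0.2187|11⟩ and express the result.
0.5973|00⟩ - 0.5973|01⟩ + 0.3786|10⟩ - 0.3786|11⟩

H⊗2 gives amp(|y⟩) = (1/2) Σ_x (−1)^(x·y) amp(|x⟩), where x·y is the number of positions in which both x and y have a 1.
|00⟩: (0.9758 + 0.2187)/2 = 0.5973
|01⟩: (-0.9758 - 0.2187)/2 = -0.5973
|10⟩: (0.9758 - 0.2187)/2 = 0.3786
|11⟩: (-0.9758 + 0.2187)/2 = -0.3786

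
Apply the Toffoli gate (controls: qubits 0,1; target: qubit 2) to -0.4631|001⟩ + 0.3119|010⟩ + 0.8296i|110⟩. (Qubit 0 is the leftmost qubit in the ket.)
-0.4631|001⟩ + 0.3119|010⟩ + 0.8296i|111⟩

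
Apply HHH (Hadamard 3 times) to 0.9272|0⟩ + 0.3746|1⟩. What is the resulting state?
0.9205|0⟩ + 0.3907|1⟩

H² = I, so H^3 = H: a single Hadamard. With (a, b) = (0.9272, 0.3746), H gives ((a + b)/√2, (a − b)/√2) = (0.9205, 0.3907).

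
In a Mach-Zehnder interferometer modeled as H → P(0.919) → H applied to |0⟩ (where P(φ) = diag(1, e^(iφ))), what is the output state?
(0.8033 + 0.3975i)|0⟩ + (0.1967 - 0.3975i)|1⟩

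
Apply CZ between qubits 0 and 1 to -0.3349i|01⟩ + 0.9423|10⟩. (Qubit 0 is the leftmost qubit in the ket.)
-0.3349i|01⟩ + 0.9423|10⟩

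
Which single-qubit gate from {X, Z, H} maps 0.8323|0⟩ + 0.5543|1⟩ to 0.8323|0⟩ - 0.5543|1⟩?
Z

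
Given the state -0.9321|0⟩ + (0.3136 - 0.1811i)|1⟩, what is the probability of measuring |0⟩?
0.8688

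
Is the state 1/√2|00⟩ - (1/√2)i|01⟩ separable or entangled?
Separable

Writing the state as a|00⟩ + b|01⟩ + c|10⟩ + d|11⟩, it is a product state iff ad − bc = 0.
Here (a, b, c, d) = (1/√2, -(1/√2)i, 0, 0): ad − bc = (1/√2)(0) − (-(1/√2)i)(0) = 0, so the state is separable.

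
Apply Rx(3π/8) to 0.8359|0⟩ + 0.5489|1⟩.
(0.695 - 0.305i)|0⟩ + (0.4564 - 0.4644i)|1⟩

Rx(3π/8) = [[cos(θ/2), −i·sin(θ/2)], [−i·sin(θ/2), cos(θ/2)]]; θ = 3π/8, cos(θ/2) ≈ 0.83147, sin(θ/2) ≈ 0.55557.
With a = amp(|0⟩) = 0.8359 and b = amp(|1⟩) = 0.5489:
new amp(|0⟩) = (0.83147)·a + (-0.55557i)·b = (0.695 - 0.305i)
new amp(|1⟩) = (-0.55557i)·a + (0.83147)·b = (0.4564 - 0.4644i)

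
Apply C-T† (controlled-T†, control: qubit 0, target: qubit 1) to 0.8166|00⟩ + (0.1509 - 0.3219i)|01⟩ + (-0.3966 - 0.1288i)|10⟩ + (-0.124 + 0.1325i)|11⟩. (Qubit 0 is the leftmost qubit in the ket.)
0.8166|00⟩ + (0.1509 - 0.3219i)|01⟩ + (-0.3966 - 0.1288i)|10⟩ + (0.00601 + 0.1814i)|11⟩

C-T† leaves the control-|0⟩ kets |00⟩, |01⟩ unchanged and applies T† to qubit 1 on the control-|1⟩ pair (|10⟩, |11⟩).
T† = [[1, 0], [0, (1/√2 - (1/√2)i)]].
With a = amp(|10⟩) = (-0.3966 - 0.1288i) and b = amp(|11⟩) = (-0.124 + 0.1325i):
new amp(|10⟩) = (1)·a = (-0.3966 - 0.1288i)
new amp(|11⟩) = (1/√2 - (1/√2)i)·b = (0.00601 + 0.1814i)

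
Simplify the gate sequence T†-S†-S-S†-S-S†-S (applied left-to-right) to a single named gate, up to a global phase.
T†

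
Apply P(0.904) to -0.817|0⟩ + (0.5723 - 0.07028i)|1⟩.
-0.817|0⟩ + (0.4092 + 0.4063i)|1⟩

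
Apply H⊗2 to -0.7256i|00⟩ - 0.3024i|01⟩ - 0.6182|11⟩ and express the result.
(-0.3091 - 0.514i)|00⟩ + (0.3091 - 0.2116i)|01⟩ + (0.3091 - 0.514i)|10⟩ + (-0.3091 - 0.2116i)|11⟩

H⊗2 gives amp(|y⟩) = (1/2) Σ_x (−1)^(x·y) amp(|x⟩), where x·y is the number of positions in which both x and y have a 1.
|00⟩: (-0.7256i - 0.3024i - 0.6182)/2 = (-0.3091 - 0.514i)
|01⟩: (-0.7256i + 0.3024i + 0.6182)/2 = (0.3091 - 0.2116i)
|10⟩: (-0.7256i - 0.3024i + 0.6182)/2 = (0.3091 - 0.514i)
|11⟩: (-0.7256i + 0.3024i - 0.6182)/2 = (-0.3091 - 0.2116i)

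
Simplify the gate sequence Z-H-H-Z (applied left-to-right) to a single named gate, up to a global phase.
I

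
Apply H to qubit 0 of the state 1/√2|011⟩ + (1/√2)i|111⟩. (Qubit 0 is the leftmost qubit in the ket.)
(1/2 + (1/2)i)|011⟩ + (1/2 - (1/2)i)|111⟩

H on qubit 0 mixes each pair of kets that differ only in qubit 0: amplitudes (a, b) of (|…0…⟩, |…1…⟩) become ((a + b)/√2, (a − b)/√2). Kets absent from the input have amplitude 0.
(|011⟩, |111⟩): (a, b) = (1/√2, (1/√2)i) → ((1/2 + (1/2)i), (1/2 - (1/2)i))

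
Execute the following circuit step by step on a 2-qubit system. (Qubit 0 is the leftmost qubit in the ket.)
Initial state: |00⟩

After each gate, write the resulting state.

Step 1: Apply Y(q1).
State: i|01⟩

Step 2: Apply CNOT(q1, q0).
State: i|11⟩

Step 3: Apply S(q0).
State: -|11⟩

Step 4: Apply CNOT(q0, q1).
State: -|10⟩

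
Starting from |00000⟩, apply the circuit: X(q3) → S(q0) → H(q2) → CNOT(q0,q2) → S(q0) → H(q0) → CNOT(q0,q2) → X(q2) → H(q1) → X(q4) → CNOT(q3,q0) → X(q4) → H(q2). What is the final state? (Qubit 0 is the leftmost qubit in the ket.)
1/2|00010⟩ + 1/2|01010⟩ + 1/2|10010⟩ + 1/2|11010⟩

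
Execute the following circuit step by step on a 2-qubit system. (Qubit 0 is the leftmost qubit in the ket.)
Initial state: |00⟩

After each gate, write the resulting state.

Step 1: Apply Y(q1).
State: i|01⟩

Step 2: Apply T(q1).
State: (-1/√2 + (1/√2)i)|01⟩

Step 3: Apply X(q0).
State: (-1/√2 + (1/√2)i)|11⟩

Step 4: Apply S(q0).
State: (-1/√2 - (1/√2)i)|11⟩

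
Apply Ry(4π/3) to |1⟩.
-0.866|0⟩ - 1/2|1⟩

Ry(4π/3) = [[cos(θ/2), −sin(θ/2)], [sin(θ/2), cos(θ/2)]]; θ = 4π/3, cos(θ/2) ≈ -0.5, sin(θ/2) ≈ 0.866025.
With a = amp(|0⟩) = 0 and b = amp(|1⟩) = 1:
new amp(|0⟩) = (-0.5)·a + (-0.866025)·b = -0.866
new amp(|1⟩) = (0.866025)·a + (-0.5)·b = -1/2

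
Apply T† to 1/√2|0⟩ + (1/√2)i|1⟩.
1/√2|0⟩ + (1/2 + (1/2)i)|1⟩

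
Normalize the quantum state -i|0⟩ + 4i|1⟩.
-0.2425i|0⟩ + 0.9701i|1⟩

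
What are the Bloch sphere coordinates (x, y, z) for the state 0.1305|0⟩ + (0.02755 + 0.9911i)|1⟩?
(0.007191, 0.2587, -0.966)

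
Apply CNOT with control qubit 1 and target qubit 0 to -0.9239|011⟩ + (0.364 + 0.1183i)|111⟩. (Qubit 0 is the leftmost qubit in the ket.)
(0.364 + 0.1183i)|011⟩ - 0.9239|111⟩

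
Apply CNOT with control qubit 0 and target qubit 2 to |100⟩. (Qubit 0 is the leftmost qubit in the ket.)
|101⟩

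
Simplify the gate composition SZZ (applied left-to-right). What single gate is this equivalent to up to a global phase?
S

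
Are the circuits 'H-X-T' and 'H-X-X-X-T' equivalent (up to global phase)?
Yes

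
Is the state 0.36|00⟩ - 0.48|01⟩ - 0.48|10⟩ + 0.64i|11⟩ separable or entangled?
Entangled

Writing the state as a|00⟩ + b|01⟩ + c|10⟩ + d|11⟩, it is a product state iff ad − bc = 0.
Here (a, b, c, d) = (0.36, -0.48, -0.48, 0.64i): ad − bc = (0.36)(0.64i) − (-0.48)(-0.48) = (-0.2304 + 0.2304i) ≠ 0, so the state is entangled.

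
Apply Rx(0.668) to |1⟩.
-0.3278i|0⟩ + 0.9447|1⟩

Rx(0.668) = [[cos(θ/2), −i·sin(θ/2)], [−i·sin(θ/2), cos(θ/2)]]; θ = 0.668, cos(θ/2) ≈ 0.944739, sin(θ/2) ≈ 0.327825.
With a = amp(|0⟩) = 0 and b = amp(|1⟩) = 1:
new amp(|0⟩) = (0.944739)·a + (-0.327825i)·b = -0.3278i
new amp(|1⟩) = (-0.327825i)·a + (0.944739)·b = 0.9447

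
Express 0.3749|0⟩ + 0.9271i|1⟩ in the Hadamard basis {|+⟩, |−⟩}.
(0.2651 + 0.6556i)|+⟩ + (0.2651 - 0.6556i)|−⟩

With |ψ⟩ = α|0⟩ + β|1⟩, the Hadamard-basis coefficients are ⟨+|ψ⟩ = (α + β)/√2 and ⟨−|ψ⟩ = (α − β)/√2.
Here α = 0.3749, β = 0.9271i: (α + β)/√2 = (0.2651 + 0.6556i), (α − β)/√2 = (0.2651 - 0.6556i).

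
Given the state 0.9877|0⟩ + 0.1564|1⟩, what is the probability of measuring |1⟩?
0.02446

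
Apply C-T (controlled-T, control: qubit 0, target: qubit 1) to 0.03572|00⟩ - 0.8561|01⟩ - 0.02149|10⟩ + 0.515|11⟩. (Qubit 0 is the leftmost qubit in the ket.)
0.03572|00⟩ - 0.8561|01⟩ - 0.02149|10⟩ + (0.3642 + 0.3642i)|11⟩

C-T leaves the control-|0⟩ kets |00⟩, |01⟩ unchanged and applies T to qubit 1 on the control-|1⟩ pair (|10⟩, |11⟩).
T = [[1, 0], [0, (1/√2 + (1/√2)i)]].
With a = amp(|10⟩) = -0.02149 and b = amp(|11⟩) = 0.515:
new amp(|10⟩) = (1)·a = -0.02149
new amp(|11⟩) = (1/√2 + (1/√2)i)·b = (0.3642 + 0.3642i)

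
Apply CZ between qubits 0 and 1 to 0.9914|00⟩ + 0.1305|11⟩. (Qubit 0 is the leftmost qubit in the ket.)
0.9914|00⟩ - 0.1305|11⟩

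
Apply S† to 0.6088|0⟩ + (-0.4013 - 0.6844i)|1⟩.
0.6088|0⟩ + (-0.6844 + 0.4013i)|1⟩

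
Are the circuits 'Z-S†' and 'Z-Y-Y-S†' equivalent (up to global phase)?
Yes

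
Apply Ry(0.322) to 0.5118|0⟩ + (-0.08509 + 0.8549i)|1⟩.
(0.5188 - 0.137i)|0⟩ + (-0.001945 + 0.8438i)|1⟩

Ry(0.322) = [[cos(θ/2), −sin(θ/2)], [sin(θ/2), cos(θ/2)]]; θ = 0.322, cos(θ/2) ≈ 0.987067, sin(θ/2) ≈ 0.160305.
With a = amp(|0⟩) = 0.5118 and b = amp(|1⟩) = (-0.08509 + 0.8549i):
new amp(|0⟩) = (0.987067)·a + (-0.160305)·b = (0.5188 - 0.137i)
new amp(|1⟩) = (0.160305)·a + (0.987067)·b = (-0.001945 + 0.8438i)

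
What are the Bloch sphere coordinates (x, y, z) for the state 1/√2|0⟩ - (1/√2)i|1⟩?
(0, -1, 0)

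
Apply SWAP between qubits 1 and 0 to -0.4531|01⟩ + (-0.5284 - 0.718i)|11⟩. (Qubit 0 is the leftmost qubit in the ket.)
-0.4531|10⟩ + (-0.5284 - 0.718i)|11⟩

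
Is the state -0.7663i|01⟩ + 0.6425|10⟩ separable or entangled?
Entangled

Writing the state as a|00⟩ + b|01⟩ + c|10⟩ + d|11⟩, it is a product state iff ad − bc = 0.
Here (a, b, c, d) = (0, -0.7663i, 0.6425, 0): ad − bc = (0)(0) − (-0.7663i)(0.6425) = 0.4923i ≠ 0, so the state is entangled.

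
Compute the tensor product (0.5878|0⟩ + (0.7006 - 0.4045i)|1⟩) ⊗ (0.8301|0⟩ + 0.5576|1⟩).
0.4879|00⟩ + 0.3278|01⟩ + (0.5816 - 0.3358i)|10⟩ + (0.3907 - 0.2255i)|11⟩

amp(|b₁b₂…⟩) = product of the factor amplitudes for bits b₁, b₂, …; only kets whose every factor amplitude is nonzero survive.
|00⟩: (0.5878)(0.8301) = 0.4879
|01⟩: (0.5878)(0.5576) = 0.3278
|10⟩: (0.7006 - 0.4045i)(0.8301) = (0.5816 - 0.3358i)
|11⟩: (0.7006 - 0.4045i)(0.5576) = (0.3907 - 0.2255i)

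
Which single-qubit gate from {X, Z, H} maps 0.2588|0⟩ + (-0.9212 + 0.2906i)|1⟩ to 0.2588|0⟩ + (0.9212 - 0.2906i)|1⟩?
Z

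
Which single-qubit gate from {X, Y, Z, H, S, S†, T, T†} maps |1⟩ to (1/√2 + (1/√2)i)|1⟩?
T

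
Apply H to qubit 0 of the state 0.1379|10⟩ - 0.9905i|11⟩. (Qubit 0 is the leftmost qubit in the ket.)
0.09751|00⟩ - 0.7004i|01⟩ - 0.09751|10⟩ + 0.7004i|11⟩

H on qubit 0 mixes each pair of kets that differ only in qubit 0: amplitudes (a, b) of (|…0…⟩, |…1…⟩) become ((a + b)/√2, (a − b)/√2). Kets absent from the input have amplitude 0.
(|00⟩, |10⟩): (a, b) = (0, 0.1379) → (0.09751, -0.09751)
(|01⟩, |11⟩): (a, b) = (0, -0.9905i) → (-0.7004i, 0.7004i)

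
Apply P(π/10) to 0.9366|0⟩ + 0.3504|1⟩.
0.9366|0⟩ + (0.3333 + 0.1083i)|1⟩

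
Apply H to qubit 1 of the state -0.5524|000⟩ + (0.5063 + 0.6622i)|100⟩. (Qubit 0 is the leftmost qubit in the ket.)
-0.3906|000⟩ - 0.3906|010⟩ + (0.358 + 0.4682i)|100⟩ + (0.358 + 0.4682i)|110⟩

H on qubit 1 mixes each pair of kets that differ only in qubit 1: amplitudes (a, b) of (|…0…⟩, |…1…⟩) become ((a + b)/√2, (a − b)/√2). Kets absent from the input have amplitude 0.
(|000⟩, |010⟩): (a, b) = (-0.5524, 0) → (-0.3906, -0.3906)
(|100⟩, |110⟩): (a, b) = ((0.5063 + 0.6622i), 0) → ((0.358 + 0.4682i), (0.358 + 0.4682i))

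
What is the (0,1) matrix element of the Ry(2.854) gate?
-0.9897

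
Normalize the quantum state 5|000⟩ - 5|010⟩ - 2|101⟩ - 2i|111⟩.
0.6565|000⟩ - 0.6565|010⟩ - 0.2626|101⟩ - 0.2626i|111⟩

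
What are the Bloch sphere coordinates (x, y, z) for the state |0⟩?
(0, 0, 1)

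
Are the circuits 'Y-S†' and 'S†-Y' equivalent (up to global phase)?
No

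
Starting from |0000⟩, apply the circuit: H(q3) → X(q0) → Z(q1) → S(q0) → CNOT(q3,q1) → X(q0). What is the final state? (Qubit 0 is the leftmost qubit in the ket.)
(1/√2)i|0000⟩ + (1/√2)i|0101⟩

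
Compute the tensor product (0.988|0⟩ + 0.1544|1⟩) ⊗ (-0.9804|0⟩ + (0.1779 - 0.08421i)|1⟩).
-0.9686|00⟩ + (0.1758 - 0.0832i)|01⟩ - 0.1514|10⟩ + (0.02747 - 0.013i)|11⟩

amp(|b₁b₂…⟩) = product of the factor amplitudes for bits b₁, b₂, …; only kets whose every factor amplitude is nonzero survive.
|00⟩: (0.988)(-0.9804) = -0.9686
|01⟩: (0.988)(0.1779 - 0.08421i) = (0.1758 - 0.0832i)
|10⟩: (0.1544)(-0.9804) = -0.1514
|11⟩: (0.1544)(0.1779 - 0.08421i) = (0.02747 - 0.013i)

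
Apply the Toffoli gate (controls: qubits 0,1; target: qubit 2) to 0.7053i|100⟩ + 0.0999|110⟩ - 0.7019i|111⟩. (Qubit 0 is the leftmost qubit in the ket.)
0.7053i|100⟩ - 0.7019i|110⟩ + 0.0999|111⟩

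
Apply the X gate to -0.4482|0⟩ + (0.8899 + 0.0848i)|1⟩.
(0.8899 + 0.0848i)|0⟩ - 0.4482|1⟩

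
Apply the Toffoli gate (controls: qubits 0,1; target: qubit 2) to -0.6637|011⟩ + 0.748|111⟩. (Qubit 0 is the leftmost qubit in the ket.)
-0.6637|011⟩ + 0.748|110⟩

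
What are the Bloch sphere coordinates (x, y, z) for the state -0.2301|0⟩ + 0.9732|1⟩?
(-0.4479, 0, -0.8942)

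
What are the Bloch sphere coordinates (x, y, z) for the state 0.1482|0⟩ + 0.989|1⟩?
(0.2931, 0, -0.9562)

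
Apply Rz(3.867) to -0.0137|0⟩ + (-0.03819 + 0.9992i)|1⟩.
(0.004861 + 0.01281i)|0⟩ + (-0.9206 - 0.3902i)|1⟩

Rz(3.867) = [[e^(−iθ/2), 0], [0, e^(iθ/2)]] with e^(±iθ/2) = cos(θ/2) ± i·sin(θ/2); θ = 3.867, cos(θ/2) ≈ -0.354803, sin(θ/2) ≈ 0.934941.
With a = amp(|0⟩) = -0.0137 and b = amp(|1⟩) = (-0.03819 + 0.9992i):
new amp(|0⟩) = (-0.354803 - 0.934941i)·a = (0.004861 + 0.01281i)
new amp(|1⟩) = (-0.354803 + 0.934941i)·b = (-0.9206 - 0.3902i)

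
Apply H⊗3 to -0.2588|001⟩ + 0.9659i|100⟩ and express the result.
(-0.0915 + 0.3415i)|000⟩ + (0.0915 + 0.3415i)|001⟩ + (-0.0915 + 0.3415i)|010⟩ + (0.0915 + 0.3415i)|011⟩ + (-0.0915 - 0.3415i)|100⟩ + (0.0915 - 0.3415i)|101⟩ + (-0.0915 - 0.3415i)|110⟩ + (0.0915 - 0.3415i)|111⟩

H⊗3 gives amp(|y⟩) = (1/2√2) Σ_x (−1)^(x·y) amp(|x⟩), where x·y is the number of positions in which both x and y have a 1.
|000⟩: (-0.2588 + 0.9659i)/(2√2) = (-0.0915 + 0.3415i)
|001⟩: (0.2588 + 0.9659i)/(2√2) = (0.0915 + 0.3415i)
|010⟩: (-0.2588 + 0.9659i)/(2√2) = (-0.0915 + 0.3415i)
|011⟩: (0.2588 + 0.9659i)/(2√2) = (0.0915 + 0.3415i)
|100⟩: (-0.2588 - 0.9659i)/(2√2) = (-0.0915 - 0.3415i)
|101⟩: (0.2588 - 0.9659i)/(2√2) = (0.0915 - 0.3415i)
|110⟩: (-0.2588 - 0.9659i)/(2√2) = (-0.0915 - 0.3415i)
|111⟩: (0.2588 - 0.9659i)/(2√2) = (0.0915 - 0.3415i)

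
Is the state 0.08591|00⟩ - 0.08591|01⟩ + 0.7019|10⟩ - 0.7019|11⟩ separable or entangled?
Separable

Writing the state as a|00⟩ + b|01⟩ + c|10⟩ + d|11⟩, it is a product state iff ad − bc = 0.
Here (a, b, c, d) = (0.08591, -0.08591, 0.7019, -0.7019): ad − bc = (0.08591)(-0.7019) − (-0.08591)(0.7019) = 0, so the state is separable.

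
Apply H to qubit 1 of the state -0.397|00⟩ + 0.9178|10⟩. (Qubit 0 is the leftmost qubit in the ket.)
-0.2807|00⟩ - 0.2807|01⟩ + 0.649|10⟩ + 0.649|11⟩

H on qubit 1 mixes each pair of kets that differ only in qubit 1: amplitudes (a, b) of (|…0…⟩, |…1…⟩) become ((a + b)/√2, (a − b)/√2). Kets absent from the input have amplitude 0.
(|00⟩, |01⟩): (a, b) = (-0.397, 0) → (-0.2807, -0.2807)
(|10⟩, |11⟩): (a, b) = (0.9178, 0) → (0.649, 0.649)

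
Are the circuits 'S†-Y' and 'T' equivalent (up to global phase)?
No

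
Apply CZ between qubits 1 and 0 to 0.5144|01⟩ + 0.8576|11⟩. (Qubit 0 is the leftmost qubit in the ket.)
0.5144|01⟩ - 0.8576|11⟩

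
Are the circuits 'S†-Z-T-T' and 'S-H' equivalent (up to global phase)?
No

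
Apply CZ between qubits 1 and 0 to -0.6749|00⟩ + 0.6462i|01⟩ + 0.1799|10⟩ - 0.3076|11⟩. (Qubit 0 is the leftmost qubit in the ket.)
-0.6749|00⟩ + 0.6462i|01⟩ + 0.1799|10⟩ + 0.3076|11⟩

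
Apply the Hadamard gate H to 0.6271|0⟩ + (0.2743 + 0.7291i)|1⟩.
(0.6374 + 0.5156i)|0⟩ + (0.2495 - 0.5156i)|1⟩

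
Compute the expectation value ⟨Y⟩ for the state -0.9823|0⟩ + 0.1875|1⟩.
0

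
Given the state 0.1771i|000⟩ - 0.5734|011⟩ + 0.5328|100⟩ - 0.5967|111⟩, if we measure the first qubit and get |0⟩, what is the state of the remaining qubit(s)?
0.2951i|00⟩ - 0.9555|11⟩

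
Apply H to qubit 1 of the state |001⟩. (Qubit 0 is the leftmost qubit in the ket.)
1/√2|001⟩ + 1/√2|011⟩

H on qubit 1 mixes each pair of kets that differ only in qubit 1: amplitudes (a, b) of (|…0…⟩, |…1…⟩) become ((a + b)/√2, (a − b)/√2). Kets absent from the input have amplitude 0.
(|001⟩, |011⟩): (a, b) = (1, 0) → (1/√2, 1/√2)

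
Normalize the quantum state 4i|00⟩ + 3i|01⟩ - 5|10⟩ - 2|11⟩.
0.5443i|00⟩ + (1/√6)i|01⟩ - 0.6804|10⟩ - 0.2722|11⟩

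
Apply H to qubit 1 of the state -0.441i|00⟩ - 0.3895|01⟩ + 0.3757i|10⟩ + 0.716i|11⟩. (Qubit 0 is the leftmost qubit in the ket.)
(-0.2754 - 0.3118i)|00⟩ + (0.2754 - 0.3118i)|01⟩ + 0.7719i|10⟩ - 0.2406i|11⟩

H on qubit 1 mixes each pair of kets that differ only in qubit 1: amplitudes (a, b) of (|…0…⟩, |…1…⟩) become ((a + b)/√2, (a − b)/√2). Kets absent from the input have amplitude 0.
(|00⟩, |01⟩): (a, b) = (-0.441i, -0.3895) → ((-0.2754 - 0.3118i), (0.2754 - 0.3118i))
(|10⟩, |11⟩): (a, b) = (0.3757i, 0.716i) → (0.7719i, -0.2406i)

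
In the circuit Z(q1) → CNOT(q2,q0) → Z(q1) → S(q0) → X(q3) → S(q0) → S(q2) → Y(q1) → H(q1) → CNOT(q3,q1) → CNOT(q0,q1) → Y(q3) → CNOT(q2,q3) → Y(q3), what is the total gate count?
14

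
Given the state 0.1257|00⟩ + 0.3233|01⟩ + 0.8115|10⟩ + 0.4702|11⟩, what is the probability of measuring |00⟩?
0.0158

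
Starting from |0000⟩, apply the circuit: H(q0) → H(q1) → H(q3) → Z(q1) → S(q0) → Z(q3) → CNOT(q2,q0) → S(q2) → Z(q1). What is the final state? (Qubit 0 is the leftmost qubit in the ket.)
1/√8|0000⟩ - 1/√8|0001⟩ + 1/√8|0100⟩ - 1/√8|0101⟩ + (1/√8)i|1000⟩ - (1/√8)i|1001⟩ + (1/√8)i|1100⟩ - (1/√8)i|1101⟩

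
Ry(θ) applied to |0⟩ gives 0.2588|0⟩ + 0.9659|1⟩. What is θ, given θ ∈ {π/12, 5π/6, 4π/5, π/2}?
5π/6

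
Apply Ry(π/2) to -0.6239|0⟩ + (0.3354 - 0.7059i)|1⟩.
(-0.6783 + 0.4991i)|0⟩ + (-0.204 - 0.4991i)|1⟩

Ry(π/2) = [[cos(θ/2), −sin(θ/2)], [sin(θ/2), cos(θ/2)]]; θ = π/2, cos(θ/2) ≈ 0.707107, sin(θ/2) ≈ 0.707107.
With a = amp(|0⟩) = -0.6239 and b = amp(|1⟩) = (0.3354 - 0.7059i):
new amp(|0⟩) = (0.707107)·a + (-0.707107)·b = (-0.6783 + 0.4991i)
new amp(|1⟩) = (0.707107)·a + (0.707107)·b = (-0.204 - 0.4991i)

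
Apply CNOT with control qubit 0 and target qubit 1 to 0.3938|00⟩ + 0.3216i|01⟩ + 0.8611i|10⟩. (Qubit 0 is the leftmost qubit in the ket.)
0.3938|00⟩ + 0.3216i|01⟩ + 0.8611i|11⟩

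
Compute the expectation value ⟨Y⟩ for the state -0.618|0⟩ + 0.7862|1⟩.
0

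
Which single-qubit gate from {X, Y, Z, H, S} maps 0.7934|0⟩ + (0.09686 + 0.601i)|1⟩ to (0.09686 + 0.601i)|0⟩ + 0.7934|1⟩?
X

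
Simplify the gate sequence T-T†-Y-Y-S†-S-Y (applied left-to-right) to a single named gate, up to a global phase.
Y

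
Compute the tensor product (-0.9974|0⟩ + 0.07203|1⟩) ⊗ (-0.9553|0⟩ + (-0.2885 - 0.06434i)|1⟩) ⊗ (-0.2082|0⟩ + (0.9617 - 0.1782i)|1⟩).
-0.1984|000⟩ + (0.9163 - 0.1698i)|001⟩ + (-0.05991 - 0.01336i)|010⟩ + (0.2882 + 0.01044i)|011⟩ + 0.01433|100⟩ + (-0.06617 + 0.01226i)|101⟩ + (0.004327 + 0.0009649i)|110⟩ + (-0.02081 - 0.0007538i)|111⟩

amp(|b₁b₂…⟩) = product of the factor amplitudes for bits b₁, b₂, …; only kets whose every factor amplitude is nonzero survive.
|000⟩: (-0.9974)(-0.9553)(-0.2082) = -0.1984
|001⟩: (-0.9974)(-0.9553)(0.9617 - 0.1782i) = (0.9163 - 0.1698i)
|010⟩: (-0.9974)(-0.2885 - 0.06434i)(-0.2082) = (-0.05991 - 0.01336i)
|011⟩: (-0.9974)(-0.2885 - 0.06434i)(0.9617 - 0.1782i) = (0.2882 + 0.01044i)
|100⟩: (0.07203)(-0.9553)(-0.2082) = 0.01433
|101⟩: (0.07203)(-0.9553)(0.9617 - 0.1782i) = (-0.06617 + 0.01226i)
|110⟩: (0.07203)(-0.2885 - 0.06434i)(-0.2082) = (0.004327 + 0.0009649i)
|111⟩: (0.07203)(-0.2885 - 0.06434i)(0.9617 - 0.1782i) = (-0.02081 - 0.0007538i)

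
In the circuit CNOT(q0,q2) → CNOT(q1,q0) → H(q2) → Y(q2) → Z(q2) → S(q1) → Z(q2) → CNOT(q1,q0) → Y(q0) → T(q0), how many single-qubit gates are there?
7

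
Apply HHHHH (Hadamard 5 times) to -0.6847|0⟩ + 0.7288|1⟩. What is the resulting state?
0.03118|0⟩ - 0.9995|1⟩

H² = I, so H^5 = H: a single Hadamard. With (a, b) = (-0.6847, 0.7288), H gives ((a + b)/√2, (a − b)/√2) = (0.03118, -0.9995).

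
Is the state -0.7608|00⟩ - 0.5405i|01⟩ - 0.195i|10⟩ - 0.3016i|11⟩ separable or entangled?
Entangled

Writing the state as a|00⟩ + b|01⟩ + c|10⟩ + d|11⟩, it is a product state iff ad − bc = 0.
Here (a, b, c, d) = (-0.7608, -0.5405i, -0.195i, -0.3016i): ad − bc = (-0.7608)(-0.3016i) − (-0.5405i)(-0.195i) = (0.1054 + 0.2295i) ≠ 0, so the state is entangled.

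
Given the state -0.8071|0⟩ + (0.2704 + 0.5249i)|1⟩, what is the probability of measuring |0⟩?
0.6514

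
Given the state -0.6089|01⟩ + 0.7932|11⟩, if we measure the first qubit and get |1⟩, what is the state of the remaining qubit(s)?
|1⟩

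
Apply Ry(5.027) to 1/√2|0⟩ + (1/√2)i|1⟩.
(-0.5722 - 0.4155i)|0⟩ + (0.4155 - 0.5722i)|1⟩

Ry(5.027) = [[cos(θ/2), −sin(θ/2)], [sin(θ/2), cos(θ/2)]]; θ = 5.027, cos(θ/2) ≈ -0.80915, sin(θ/2) ≈ 0.587602.
With a = amp(|0⟩) = 1/√2 and b = amp(|1⟩) = (1/√2)i:
new amp(|0⟩) = (-0.80915)·a + (-0.587602)·b = (-0.5722 - 0.4155i)
new amp(|1⟩) = (0.587602)·a + (-0.80915)·b = (0.4155 - 0.5722i)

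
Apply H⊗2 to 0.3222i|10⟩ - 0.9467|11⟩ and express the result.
(-0.4734 + 0.1611i)|00⟩ + (0.4734 + 0.1611i)|01⟩ + (0.4734 - 0.1611i)|10⟩ + (-0.4734 - 0.1611i)|11⟩

H⊗2 gives amp(|y⟩) = (1/2) Σ_x (−1)^(x·y) amp(|x⟩), where x·y is the number of positions in which both x and y have a 1.
|00⟩: (0.3222i - 0.9467)/2 = (-0.4734 + 0.1611i)
|01⟩: (0.3222i + 0.9467)/2 = (0.4734 + 0.1611i)
|10⟩: (-0.3222i + 0.9467)/2 = (0.4734 - 0.1611i)
|11⟩: (-0.3222i - 0.9467)/2 = (-0.4734 - 0.1611i)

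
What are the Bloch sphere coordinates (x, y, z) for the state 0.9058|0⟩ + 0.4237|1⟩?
(0.7676, 0, 0.641)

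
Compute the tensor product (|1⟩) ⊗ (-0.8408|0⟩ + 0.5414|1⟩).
-0.8408|10⟩ + 0.5414|11⟩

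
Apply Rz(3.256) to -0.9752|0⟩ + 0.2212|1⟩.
(0.05575 + 0.9736i)|0⟩ + (-0.01265 + 0.2208i)|1⟩

Rz(3.256) = [[e^(−iθ/2), 0], [0, e^(iθ/2)]] with e^(±iθ/2) = cos(θ/2) ± i·sin(θ/2); θ = 3.256, cos(θ/2) ≈ -0.0571725, sin(θ/2) ≈ 0.998364.
With a = amp(|0⟩) = -0.9752 and b = amp(|1⟩) = 0.2212:
new amp(|0⟩) = (-0.0571725 - 0.998364i)·a = (0.05575 + 0.9736i)
new amp(|1⟩) = (-0.0571725 + 0.998364i)·b = (-0.01265 + 0.2208i)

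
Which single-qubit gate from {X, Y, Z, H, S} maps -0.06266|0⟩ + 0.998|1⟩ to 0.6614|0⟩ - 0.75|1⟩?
H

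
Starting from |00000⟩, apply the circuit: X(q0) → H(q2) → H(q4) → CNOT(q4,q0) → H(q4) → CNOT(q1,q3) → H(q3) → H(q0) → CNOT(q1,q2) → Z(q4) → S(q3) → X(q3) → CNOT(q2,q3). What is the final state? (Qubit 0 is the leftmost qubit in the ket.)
(1/√8)i|00000⟩ + 1/√8|00010⟩ + 1/√8|00100⟩ + (1/√8)i|00110⟩ + (1/√8)i|10001⟩ + 1/√8|10011⟩ + 1/√8|10101⟩ + (1/√8)i|10111⟩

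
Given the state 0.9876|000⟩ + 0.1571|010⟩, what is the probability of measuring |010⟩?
0.02468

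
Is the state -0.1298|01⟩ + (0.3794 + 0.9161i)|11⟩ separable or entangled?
Separable

Writing the state as a|00⟩ + b|01⟩ + c|10⟩ + d|11⟩, it is a product state iff ad − bc = 0.
Here (a, b, c, d) = (0, -0.1298, 0, (0.3794 + 0.9161i)): ad − bc = (0)(0.3794 + 0.9161i) − (-0.1298)(0) = 0, so the state is separable.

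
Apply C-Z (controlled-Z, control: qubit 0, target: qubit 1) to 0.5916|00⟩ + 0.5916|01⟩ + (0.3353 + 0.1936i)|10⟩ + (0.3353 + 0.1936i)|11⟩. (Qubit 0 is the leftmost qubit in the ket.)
0.5916|00⟩ + 0.5916|01⟩ + (0.3353 + 0.1936i)|10⟩ + (-0.3353 - 0.1936i)|11⟩

C-Z leaves the control-|0⟩ kets |00⟩, |01⟩ unchanged and applies Z to qubit 1 on the control-|1⟩ pair (|10⟩, |11⟩).
Z = [[1, 0], [0, -1]].
With a = amp(|10⟩) = (0.3353 + 0.1936i) and b = amp(|11⟩) = (0.3353 + 0.1936i):
new amp(|10⟩) = (1)·a = (0.3353 + 0.1936i)
new amp(|11⟩) = (-1)·b = (-0.3353 - 0.1936i)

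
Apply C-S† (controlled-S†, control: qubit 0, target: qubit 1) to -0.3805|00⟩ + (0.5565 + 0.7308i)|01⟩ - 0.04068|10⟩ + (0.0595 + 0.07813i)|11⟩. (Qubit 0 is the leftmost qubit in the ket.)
-0.3805|00⟩ + (0.5565 + 0.7308i)|01⟩ - 0.04068|10⟩ + (0.07813 - 0.0595i)|11⟩

C-S† leaves the control-|0⟩ kets |00⟩, |01⟩ unchanged and applies S† to qubit 1 on the control-|1⟩ pair (|10⟩, |11⟩).
S† = [[1, 0], [0, -i]].
With a = amp(|10⟩) = -0.04068 and b = amp(|11⟩) = (0.0595 + 0.07813i):
new amp(|10⟩) = (1)·a = -0.04068
new amp(|11⟩) = (-i)·b = (0.07813 - 0.0595i)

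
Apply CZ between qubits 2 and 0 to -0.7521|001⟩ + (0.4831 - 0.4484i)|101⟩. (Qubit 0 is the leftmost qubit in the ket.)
-0.7521|001⟩ + (-0.4831 + 0.4484i)|101⟩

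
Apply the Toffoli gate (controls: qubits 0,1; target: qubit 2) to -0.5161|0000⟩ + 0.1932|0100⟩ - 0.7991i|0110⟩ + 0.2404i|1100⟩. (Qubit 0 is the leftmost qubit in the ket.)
-0.5161|0000⟩ + 0.1932|0100⟩ - 0.7991i|0110⟩ + 0.2404i|1110⟩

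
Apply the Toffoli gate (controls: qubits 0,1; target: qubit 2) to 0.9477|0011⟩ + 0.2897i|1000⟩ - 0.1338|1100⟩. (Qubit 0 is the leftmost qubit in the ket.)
0.9477|0011⟩ + 0.2897i|1000⟩ - 0.1338|1110⟩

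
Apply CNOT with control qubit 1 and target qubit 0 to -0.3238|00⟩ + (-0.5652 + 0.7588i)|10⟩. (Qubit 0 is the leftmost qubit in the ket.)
-0.3238|00⟩ + (-0.5652 + 0.7588i)|10⟩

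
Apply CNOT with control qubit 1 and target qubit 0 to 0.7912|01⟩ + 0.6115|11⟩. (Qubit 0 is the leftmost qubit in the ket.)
0.6115|01⟩ + 0.7912|11⟩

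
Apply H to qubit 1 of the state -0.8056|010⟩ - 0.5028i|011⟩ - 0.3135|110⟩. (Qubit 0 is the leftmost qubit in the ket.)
-0.5696|000⟩ - 0.3555i|001⟩ + 0.5696|010⟩ + 0.3555i|011⟩ - 0.2217|100⟩ + 0.2217|110⟩

H on qubit 1 mixes each pair of kets that differ only in qubit 1: amplitudes (a, b) of (|…0…⟩, |…1…⟩) become ((a + b)/√2, (a − b)/√2). Kets absent from the input have amplitude 0.
(|000⟩, |010⟩): (a, b) = (0, -0.8056) → (-0.5696, 0.5696)
(|001⟩, |011⟩): (a, b) = (0, -0.5028i) → (-0.3555i, 0.3555i)
(|100⟩, |110⟩): (a, b) = (0, -0.3135) → (-0.2217, 0.2217)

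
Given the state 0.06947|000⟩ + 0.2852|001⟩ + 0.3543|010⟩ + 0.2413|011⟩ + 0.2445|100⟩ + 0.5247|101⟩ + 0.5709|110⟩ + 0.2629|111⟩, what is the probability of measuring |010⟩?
0.1255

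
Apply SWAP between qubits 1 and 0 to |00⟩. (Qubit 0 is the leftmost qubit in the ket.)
|00⟩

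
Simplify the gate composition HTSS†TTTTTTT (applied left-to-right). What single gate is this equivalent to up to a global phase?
H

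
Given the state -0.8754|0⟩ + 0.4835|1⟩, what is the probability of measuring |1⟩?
0.2338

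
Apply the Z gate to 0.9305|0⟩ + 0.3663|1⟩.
0.9305|0⟩ - 0.3663|1⟩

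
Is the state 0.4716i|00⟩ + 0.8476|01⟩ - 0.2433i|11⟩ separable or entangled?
Entangled

Writing the state as a|00⟩ + b|01⟩ + c|10⟩ + d|11⟩, it is a product state iff ad − bc = 0.
Here (a, b, c, d) = (0.4716i, 0.8476, 0, -0.2433i): ad − bc = (0.4716i)(-0.2433i) − (0.8476)(0) = 0.1147 ≠ 0, so the state is entangled.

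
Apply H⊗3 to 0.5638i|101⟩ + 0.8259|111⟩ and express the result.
(0.292 + 0.1993i)|000⟩ + (-0.292 - 0.1993i)|001⟩ + (-0.292 + 0.1993i)|010⟩ + (0.292 - 0.1993i)|011⟩ + (-0.292 - 0.1993i)|100⟩ + (0.292 + 0.1993i)|101⟩ + (0.292 - 0.1993i)|110⟩ + (-0.292 + 0.1993i)|111⟩

H⊗3 gives amp(|y⟩) = (1/2√2) Σ_x (−1)^(x·y) amp(|x⟩), where x·y is the number of positions in which both x and y have a 1.
|000⟩: (0.5638i + 0.8259)/(2√2) = (0.292 + 0.1993i)
|001⟩: (-0.5638i - 0.8259)/(2√2) = (-0.292 - 0.1993i)
|010⟩: (0.5638i - 0.8259)/(2√2) = (-0.292 + 0.1993i)
|011⟩: (-0.5638i + 0.8259)/(2√2) = (0.292 - 0.1993i)
|100⟩: (-0.5638i - 0.8259)/(2√2) = (-0.292 - 0.1993i)
|101⟩: (0.5638i + 0.8259)/(2√2) = (0.292 + 0.1993i)
|110⟩: (-0.5638i + 0.8259)/(2√2) = (0.292 - 0.1993i)
|111⟩: (0.5638i - 0.8259)/(2√2) = (-0.292 + 0.1993i)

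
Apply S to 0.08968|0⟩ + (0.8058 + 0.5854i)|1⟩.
0.08968|0⟩ + (-0.5854 + 0.8058i)|1⟩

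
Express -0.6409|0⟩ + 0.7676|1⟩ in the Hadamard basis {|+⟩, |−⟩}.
0.08959|+⟩ - 0.996|−⟩

With |ψ⟩ = α|0⟩ + β|1⟩, the Hadamard-basis coefficients are ⟨+|ψ⟩ = (α + β)/√2 and ⟨−|ψ⟩ = (α − β)/√2.
Here α = -0.6409, β = 0.7676: (α + β)/√2 = 0.08959, (α − β)/√2 = -0.996.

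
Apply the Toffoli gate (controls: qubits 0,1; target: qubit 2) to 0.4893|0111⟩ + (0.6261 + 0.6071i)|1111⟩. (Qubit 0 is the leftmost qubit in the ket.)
0.4893|0111⟩ + (0.6261 + 0.6071i)|1101⟩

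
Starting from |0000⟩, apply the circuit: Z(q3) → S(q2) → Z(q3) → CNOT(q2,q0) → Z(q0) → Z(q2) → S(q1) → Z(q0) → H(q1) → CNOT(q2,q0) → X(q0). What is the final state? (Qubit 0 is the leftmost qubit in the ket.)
1/√2|1000⟩ + 1/√2|1100⟩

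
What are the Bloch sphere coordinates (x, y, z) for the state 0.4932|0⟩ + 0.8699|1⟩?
(0.8581, 0, -0.5135)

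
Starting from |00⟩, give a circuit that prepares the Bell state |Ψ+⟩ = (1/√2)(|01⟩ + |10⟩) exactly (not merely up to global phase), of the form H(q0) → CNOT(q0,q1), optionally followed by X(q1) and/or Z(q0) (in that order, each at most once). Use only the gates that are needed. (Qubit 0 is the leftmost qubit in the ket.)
H(q0) → CNOT(q0,q1) → X(q1)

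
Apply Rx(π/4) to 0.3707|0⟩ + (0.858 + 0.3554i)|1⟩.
(0.4785 - 0.3283i)|0⟩ + (0.7927 + 0.1865i)|1⟩

Rx(π/4) = [[cos(θ/2), −i·sin(θ/2)], [−i·sin(θ/2), cos(θ/2)]]; θ = π/4, cos(θ/2) ≈ 0.92388, sin(θ/2) ≈ 0.382683.
With a = amp(|0⟩) = 0.3707 and b = amp(|1⟩) = (0.858 + 0.3554i):
new amp(|0⟩) = (0.92388)·a + (-0.382683i)·b = (0.4785 - 0.3283i)
new amp(|1⟩) = (-0.382683i)·a + (0.92388)·b = (0.7927 + 0.1865i)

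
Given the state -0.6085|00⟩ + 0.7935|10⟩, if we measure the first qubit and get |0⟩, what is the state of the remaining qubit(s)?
-|0⟩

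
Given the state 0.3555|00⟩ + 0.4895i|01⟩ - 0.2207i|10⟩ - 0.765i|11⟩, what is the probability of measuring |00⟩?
0.1264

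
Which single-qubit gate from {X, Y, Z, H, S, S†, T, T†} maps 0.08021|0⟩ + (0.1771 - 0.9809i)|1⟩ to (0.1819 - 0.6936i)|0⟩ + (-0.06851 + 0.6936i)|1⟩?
H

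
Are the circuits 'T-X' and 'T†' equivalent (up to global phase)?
No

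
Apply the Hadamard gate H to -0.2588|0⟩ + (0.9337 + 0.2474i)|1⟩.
(0.4772 + 0.1749i)|0⟩ + (-0.8432 - 0.1749i)|1⟩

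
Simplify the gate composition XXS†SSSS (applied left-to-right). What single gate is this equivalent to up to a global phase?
S†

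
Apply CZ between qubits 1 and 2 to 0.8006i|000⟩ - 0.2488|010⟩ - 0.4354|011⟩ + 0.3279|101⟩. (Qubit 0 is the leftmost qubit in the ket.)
0.8006i|000⟩ - 0.2488|010⟩ + 0.4354|011⟩ + 0.3279|101⟩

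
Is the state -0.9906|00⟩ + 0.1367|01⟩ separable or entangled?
Separable

Writing the state as a|00⟩ + b|01⟩ + c|10⟩ + d|11⟩, it is a product state iff ad − bc = 0.
Here (a, b, c, d) = (-0.9906, 0.1367, 0, 0): ad − bc = (-0.9906)(0) − (0.1367)(0) = 0, so the state is separable.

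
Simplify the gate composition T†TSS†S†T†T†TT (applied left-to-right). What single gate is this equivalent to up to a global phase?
S†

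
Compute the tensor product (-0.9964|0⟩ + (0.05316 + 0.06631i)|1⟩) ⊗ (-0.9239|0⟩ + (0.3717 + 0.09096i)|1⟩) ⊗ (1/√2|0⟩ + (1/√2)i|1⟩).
0.6509|000⟩ + 0.6509i|001⟩ + (-0.2619 - 0.06409i)|010⟩ + (0.06409 - 0.2619i)|011⟩ + (-0.03473 - 0.04332i)|100⟩ + (0.04332 - 0.03473i)|101⟩ + (0.009707 + 0.02085i)|110⟩ + (-0.02085 + 0.009707i)|111⟩

amp(|b₁b₂…⟩) = product of the factor amplitudes for bits b₁, b₂, …; only kets whose every factor amplitude is nonzero survive.
|000⟩: (-0.9964)(-0.9239)(1/√2) = 0.6509
|001⟩: (-0.9964)(-0.9239)((1/√2)i) = 0.6509i
|010⟩: (-0.9964)(0.3717 + 0.09096i)(1/√2) = (-0.2619 - 0.06409i)
|011⟩: (-0.9964)(0.3717 + 0.09096i)((1/√2)i) = (0.06409 - 0.2619i)
|100⟩: (0.05316 + 0.06631i)(-0.9239)(1/√2) = (-0.03473 - 0.04332i)
|101⟩: (0.05316 + 0.06631i)(-0.9239)((1/√2)i) = (0.04332 - 0.03473i)
|110⟩: (0.05316 + 0.06631i)(0.3717 + 0.09096i)(1/√2) = (0.009707 + 0.02085i)
|111⟩: (0.05316 + 0.06631i)(0.3717 + 0.09096i)((1/√2)i) = (-0.02085 + 0.009707i)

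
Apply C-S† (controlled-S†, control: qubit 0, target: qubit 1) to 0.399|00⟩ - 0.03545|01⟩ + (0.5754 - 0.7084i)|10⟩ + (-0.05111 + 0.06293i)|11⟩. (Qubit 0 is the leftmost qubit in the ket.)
0.399|00⟩ - 0.03545|01⟩ + (0.5754 - 0.7084i)|10⟩ + (0.06293 + 0.05111i)|11⟩

C-S† leaves the control-|0⟩ kets |00⟩, |01⟩ unchanged and applies S† to qubit 1 on the control-|1⟩ pair (|10⟩, |11⟩).
S† = [[1, 0], [0, -i]].
With a = amp(|10⟩) = (0.5754 - 0.7084i) and b = amp(|11⟩) = (-0.05111 + 0.06293i):
new amp(|10⟩) = (1)·a = (0.5754 - 0.7084i)
new amp(|11⟩) = (-i)·b = (0.06293 + 0.05111i)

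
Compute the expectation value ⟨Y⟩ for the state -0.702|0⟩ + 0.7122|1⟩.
0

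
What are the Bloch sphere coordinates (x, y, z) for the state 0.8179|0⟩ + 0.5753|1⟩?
(0.9411, 0, 0.338)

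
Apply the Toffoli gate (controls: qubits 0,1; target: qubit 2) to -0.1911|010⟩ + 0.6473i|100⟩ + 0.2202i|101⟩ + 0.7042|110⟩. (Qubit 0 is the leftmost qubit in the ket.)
-0.1911|010⟩ + 0.6473i|100⟩ + 0.2202i|101⟩ + 0.7042|111⟩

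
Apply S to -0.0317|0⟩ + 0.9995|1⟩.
-0.0317|0⟩ + 0.9995i|1⟩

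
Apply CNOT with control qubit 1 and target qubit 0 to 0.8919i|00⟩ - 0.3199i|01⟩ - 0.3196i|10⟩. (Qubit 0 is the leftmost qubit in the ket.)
0.8919i|00⟩ - 0.3196i|10⟩ - 0.3199i|11⟩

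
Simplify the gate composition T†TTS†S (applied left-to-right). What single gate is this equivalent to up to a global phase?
T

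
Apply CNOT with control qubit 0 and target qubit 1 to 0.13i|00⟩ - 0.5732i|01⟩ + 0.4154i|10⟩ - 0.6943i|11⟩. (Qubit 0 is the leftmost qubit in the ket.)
0.13i|00⟩ - 0.5732i|01⟩ - 0.6943i|10⟩ + 0.4154i|11⟩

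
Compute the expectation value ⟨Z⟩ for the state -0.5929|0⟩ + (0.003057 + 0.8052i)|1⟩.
-0.2968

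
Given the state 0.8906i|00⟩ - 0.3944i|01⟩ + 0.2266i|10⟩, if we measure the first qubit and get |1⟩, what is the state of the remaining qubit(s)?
i|0⟩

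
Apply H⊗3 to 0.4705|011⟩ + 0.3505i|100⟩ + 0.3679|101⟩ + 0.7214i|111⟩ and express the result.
(0.2964 + 0.379i)|000⟩ + (-0.2964 - 0.1311i)|001⟩ + (-0.03627 - 0.1311i)|010⟩ + (0.03627 + 0.379i)|011⟩ + (0.03627 - 0.379i)|100⟩ + (-0.03627 + 0.1311i)|101⟩ + (-0.2964 + 0.1311i)|110⟩ + (0.2964 - 0.379i)|111⟩

H⊗3 gives amp(|y⟩) = (1/2√2) Σ_x (−1)^(x·y) amp(|x⟩), where x·y is the number of positions in which both x and y have a 1.
|000⟩: (0.4705 + 0.3505i + 0.3679 + 0.7214i)/(2√2) = (0.2964 + 0.379i)
|001⟩: (-0.4705 + 0.3505i - 0.3679 - 0.7214i)/(2√2) = (-0.2964 - 0.1311i)
|010⟩: (-0.4705 + 0.3505i + 0.3679 - 0.7214i)/(2√2) = (-0.03627 - 0.1311i)
|011⟩: (0.4705 + 0.3505i - 0.3679 + 0.7214i)/(2√2) = (0.03627 + 0.379i)
|100⟩: (0.4705 - 0.3505i - 0.3679 - 0.7214i)/(2√2) = (0.03627 - 0.379i)
|101⟩: (-0.4705 - 0.3505i + 0.3679 + 0.7214i)/(2√2) = (-0.03627 + 0.1311i)
|110⟩: (-0.4705 - 0.3505i - 0.3679 + 0.7214i)/(2√2) = (-0.2964 + 0.1311i)
|111⟩: (0.4705 - 0.3505i + 0.3679 - 0.7214i)/(2√2) = (0.2964 - 0.379i)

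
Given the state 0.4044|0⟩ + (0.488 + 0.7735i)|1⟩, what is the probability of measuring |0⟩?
0.1635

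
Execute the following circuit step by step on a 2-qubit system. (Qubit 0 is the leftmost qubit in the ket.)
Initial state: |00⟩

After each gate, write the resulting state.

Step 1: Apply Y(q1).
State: i|01⟩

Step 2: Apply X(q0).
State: i|11⟩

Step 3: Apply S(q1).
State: -|11⟩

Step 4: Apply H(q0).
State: -1/√2|01⟩ + 1/√2|11⟩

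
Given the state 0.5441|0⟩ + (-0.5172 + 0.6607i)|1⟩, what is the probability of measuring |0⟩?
0.296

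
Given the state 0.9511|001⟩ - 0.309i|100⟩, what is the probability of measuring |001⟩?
0.9046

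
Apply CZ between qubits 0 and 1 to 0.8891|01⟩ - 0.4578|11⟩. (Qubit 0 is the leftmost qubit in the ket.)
0.8891|01⟩ + 0.4578|11⟩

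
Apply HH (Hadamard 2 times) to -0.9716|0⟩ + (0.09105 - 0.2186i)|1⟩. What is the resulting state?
-0.9716|0⟩ + (0.09105 - 0.2186i)|1⟩

H² = I, so an even number of Hadamards cancels: H^2 = I and the state is unchanged.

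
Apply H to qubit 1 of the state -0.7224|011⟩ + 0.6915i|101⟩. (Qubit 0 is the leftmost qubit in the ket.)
-0.5108|001⟩ + 0.5108|011⟩ + 0.489i|101⟩ + 0.489i|111⟩

H on qubit 1 mixes each pair of kets that differ only in qubit 1: amplitudes (a, b) of (|…0…⟩, |…1…⟩) become ((a + b)/√2, (a − b)/√2). Kets absent from the input have amplitude 0.
(|001⟩, |011⟩): (a, b) = (0, -0.7224) → (-0.5108, 0.5108)
(|101⟩, |111⟩): (a, b) = (0.6915i, 0) → (0.489i, 0.489i)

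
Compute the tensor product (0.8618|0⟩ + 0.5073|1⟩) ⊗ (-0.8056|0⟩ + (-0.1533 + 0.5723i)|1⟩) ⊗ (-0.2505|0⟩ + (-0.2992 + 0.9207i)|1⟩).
0.1739|000⟩ + (0.2077 - 0.6392i)|001⟩ + (0.03309 - 0.1235i)|010⟩ + (-0.4146 - 0.2692i)|011⟩ + 0.1024|100⟩ + (0.1223 - 0.3763i)|101⟩ + (0.01948 - 0.07273i)|110⟩ + (-0.244 - 0.1585i)|111⟩

amp(|b₁b₂…⟩) = product of the factor amplitudes for bits b₁, b₂, …; only kets whose every factor amplitude is nonzero survive.
|000⟩: (0.8618)(-0.8056)(-0.2505) = 0.1739
|001⟩: (0.8618)(-0.8056)(-0.2992 + 0.9207i) = (0.2077 - 0.6392i)
|010⟩: (0.8618)(-0.1533 + 0.5723i)(-0.2505) = (0.03309 - 0.1235i)
|011⟩: (0.8618)(-0.1533 + 0.5723i)(-0.2992 + 0.9207i) = (-0.4146 - 0.2692i)
|100⟩: (0.5073)(-0.8056)(-0.2505) = 0.1024
|101⟩: (0.5073)(-0.8056)(-0.2992 + 0.9207i) = (0.1223 - 0.3763i)
|110⟩: (0.5073)(-0.1533 + 0.5723i)(-0.2505) = (0.01948 - 0.07273i)
|111⟩: (0.5073)(-0.1533 + 0.5723i)(-0.2992 + 0.9207i) = (-0.244 - 0.1585i)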